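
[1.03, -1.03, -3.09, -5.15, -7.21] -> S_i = 1.03 + -2.06*i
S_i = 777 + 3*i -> [777, 780, 783, 786, 789]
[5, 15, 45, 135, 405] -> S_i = 5*3^i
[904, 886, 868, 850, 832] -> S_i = 904 + -18*i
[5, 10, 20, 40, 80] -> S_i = 5*2^i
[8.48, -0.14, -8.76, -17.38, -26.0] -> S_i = 8.48 + -8.62*i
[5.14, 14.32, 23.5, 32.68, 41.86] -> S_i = 5.14 + 9.18*i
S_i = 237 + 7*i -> [237, 244, 251, 258, 265]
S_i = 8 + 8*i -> [8, 16, 24, 32, 40]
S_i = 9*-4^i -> [9, -36, 144, -576, 2304]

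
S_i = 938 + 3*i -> [938, 941, 944, 947, 950]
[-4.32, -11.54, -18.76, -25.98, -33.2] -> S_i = -4.32 + -7.22*i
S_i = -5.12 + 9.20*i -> [-5.12, 4.08, 13.28, 22.48, 31.68]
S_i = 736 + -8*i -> [736, 728, 720, 712, 704]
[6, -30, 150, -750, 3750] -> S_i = 6*-5^i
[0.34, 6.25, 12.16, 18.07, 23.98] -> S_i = 0.34 + 5.91*i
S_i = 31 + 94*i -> [31, 125, 219, 313, 407]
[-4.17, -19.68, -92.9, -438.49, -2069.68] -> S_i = -4.17*4.72^i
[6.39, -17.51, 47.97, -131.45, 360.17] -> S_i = 6.39*(-2.74)^i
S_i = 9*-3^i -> [9, -27, 81, -243, 729]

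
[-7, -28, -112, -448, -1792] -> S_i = -7*4^i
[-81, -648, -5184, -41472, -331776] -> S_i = -81*8^i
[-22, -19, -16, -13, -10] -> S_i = -22 + 3*i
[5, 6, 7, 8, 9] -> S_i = 5 + 1*i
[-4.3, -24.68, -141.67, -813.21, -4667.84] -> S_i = -4.30*5.74^i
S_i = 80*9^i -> [80, 720, 6480, 58320, 524880]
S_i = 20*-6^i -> [20, -120, 720, -4320, 25920]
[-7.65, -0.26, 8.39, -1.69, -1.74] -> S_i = Random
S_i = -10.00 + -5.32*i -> [-10.0, -15.32, -20.64, -25.96, -31.28]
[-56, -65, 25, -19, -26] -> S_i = Random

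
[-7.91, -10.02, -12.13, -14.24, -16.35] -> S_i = -7.91 + -2.11*i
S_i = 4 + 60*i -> [4, 64, 124, 184, 244]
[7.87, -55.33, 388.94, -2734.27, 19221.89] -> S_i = 7.87*(-7.03)^i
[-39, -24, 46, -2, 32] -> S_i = Random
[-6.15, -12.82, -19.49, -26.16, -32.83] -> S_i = -6.15 + -6.67*i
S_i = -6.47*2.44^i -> [-6.47, -15.79, -38.52, -93.99, -229.33]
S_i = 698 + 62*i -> [698, 760, 822, 884, 946]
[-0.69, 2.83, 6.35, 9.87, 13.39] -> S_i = -0.69 + 3.52*i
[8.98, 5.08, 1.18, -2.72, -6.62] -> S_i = 8.98 + -3.90*i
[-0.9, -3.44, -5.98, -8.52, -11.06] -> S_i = -0.90 + -2.54*i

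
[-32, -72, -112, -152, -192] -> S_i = -32 + -40*i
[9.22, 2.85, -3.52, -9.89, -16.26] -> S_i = 9.22 + -6.37*i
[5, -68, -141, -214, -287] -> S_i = 5 + -73*i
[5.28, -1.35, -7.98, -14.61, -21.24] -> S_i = 5.28 + -6.63*i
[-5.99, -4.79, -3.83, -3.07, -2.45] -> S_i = -5.99*0.80^i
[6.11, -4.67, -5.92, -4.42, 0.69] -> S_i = Random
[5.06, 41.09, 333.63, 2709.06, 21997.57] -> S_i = 5.06*8.12^i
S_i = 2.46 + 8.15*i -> [2.46, 10.61, 18.76, 26.91, 35.06]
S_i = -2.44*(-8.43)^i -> [-2.44, 20.57, -173.4, 1461.75, -12322.54]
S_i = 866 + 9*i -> [866, 875, 884, 893, 902]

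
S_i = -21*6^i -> [-21, -126, -756, -4536, -27216]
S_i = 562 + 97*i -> [562, 659, 756, 853, 950]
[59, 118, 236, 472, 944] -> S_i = 59*2^i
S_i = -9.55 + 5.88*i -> [-9.55, -3.67, 2.21, 8.09, 13.97]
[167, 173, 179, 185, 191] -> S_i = 167 + 6*i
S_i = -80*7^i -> [-80, -560, -3920, -27440, -192080]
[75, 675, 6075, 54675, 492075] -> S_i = 75*9^i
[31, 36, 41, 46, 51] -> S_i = 31 + 5*i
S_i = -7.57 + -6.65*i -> [-7.57, -14.22, -20.87, -27.52, -34.17]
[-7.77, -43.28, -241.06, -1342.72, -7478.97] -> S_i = -7.77*5.57^i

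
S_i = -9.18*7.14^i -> [-9.18, -65.55, -467.99, -3341.47, -23858.08]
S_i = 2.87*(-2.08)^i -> [2.87, -5.97, 12.42, -25.83, 53.72]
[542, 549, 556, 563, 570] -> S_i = 542 + 7*i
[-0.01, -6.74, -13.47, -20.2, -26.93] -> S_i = -0.01 + -6.73*i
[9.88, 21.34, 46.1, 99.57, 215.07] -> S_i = 9.88*2.16^i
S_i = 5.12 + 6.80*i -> [5.12, 11.92, 18.72, 25.52, 32.32]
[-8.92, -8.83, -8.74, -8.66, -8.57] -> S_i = -8.92*0.99^i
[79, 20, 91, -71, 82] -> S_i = Random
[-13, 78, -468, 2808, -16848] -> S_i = -13*-6^i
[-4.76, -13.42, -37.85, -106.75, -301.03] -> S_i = -4.76*2.82^i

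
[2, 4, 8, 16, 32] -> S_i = 2*2^i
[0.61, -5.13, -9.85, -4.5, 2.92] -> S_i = Random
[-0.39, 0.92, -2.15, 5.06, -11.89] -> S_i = -0.39*(-2.35)^i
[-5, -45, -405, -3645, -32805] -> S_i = -5*9^i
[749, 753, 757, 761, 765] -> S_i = 749 + 4*i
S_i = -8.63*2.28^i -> [-8.63, -19.68, -44.86, -102.29, -233.21]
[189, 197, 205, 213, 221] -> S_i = 189 + 8*i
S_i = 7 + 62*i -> [7, 69, 131, 193, 255]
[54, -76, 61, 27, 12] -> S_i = Random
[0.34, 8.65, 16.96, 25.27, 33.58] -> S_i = 0.34 + 8.31*i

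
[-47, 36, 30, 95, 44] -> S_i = Random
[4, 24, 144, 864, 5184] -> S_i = 4*6^i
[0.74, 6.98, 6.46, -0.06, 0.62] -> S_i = Random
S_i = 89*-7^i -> [89, -623, 4361, -30527, 213689]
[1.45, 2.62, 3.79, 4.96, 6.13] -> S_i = 1.45 + 1.17*i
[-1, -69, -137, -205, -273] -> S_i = -1 + -68*i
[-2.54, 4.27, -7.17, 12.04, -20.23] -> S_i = -2.54*(-1.68)^i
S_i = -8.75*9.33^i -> [-8.75, -81.64, -761.68, -7106.45, -66303.22]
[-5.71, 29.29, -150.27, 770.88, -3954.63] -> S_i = -5.71*(-5.13)^i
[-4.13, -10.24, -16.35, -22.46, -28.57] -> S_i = -4.13 + -6.11*i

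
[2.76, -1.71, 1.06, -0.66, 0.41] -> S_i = 2.76*(-0.62)^i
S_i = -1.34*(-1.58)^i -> [-1.34, 2.12, -3.35, 5.29, -8.35]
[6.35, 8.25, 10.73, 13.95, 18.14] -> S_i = 6.35*1.30^i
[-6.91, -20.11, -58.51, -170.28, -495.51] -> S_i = -6.91*2.91^i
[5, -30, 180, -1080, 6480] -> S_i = 5*-6^i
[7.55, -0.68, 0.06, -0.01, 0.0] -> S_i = 7.55*(-0.09)^i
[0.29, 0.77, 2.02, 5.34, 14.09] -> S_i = 0.29*2.64^i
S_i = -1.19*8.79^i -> [-1.19, -10.46, -91.94, -808.19, -7103.99]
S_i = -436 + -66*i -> [-436, -502, -568, -634, -700]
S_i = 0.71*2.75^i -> [0.71, 1.95, 5.37, 14.77, 40.61]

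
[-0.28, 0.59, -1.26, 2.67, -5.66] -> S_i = -0.28*(-2.12)^i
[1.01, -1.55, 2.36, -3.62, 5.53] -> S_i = 1.01*(-1.53)^i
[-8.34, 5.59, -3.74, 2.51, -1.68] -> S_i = -8.34*(-0.67)^i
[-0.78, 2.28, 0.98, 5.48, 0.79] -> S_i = Random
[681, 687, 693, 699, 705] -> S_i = 681 + 6*i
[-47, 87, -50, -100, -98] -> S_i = Random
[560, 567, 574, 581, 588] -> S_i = 560 + 7*i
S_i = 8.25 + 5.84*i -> [8.25, 14.09, 19.93, 25.77, 31.61]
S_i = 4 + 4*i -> [4, 8, 12, 16, 20]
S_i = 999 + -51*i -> [999, 948, 897, 846, 795]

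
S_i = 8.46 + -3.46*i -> [8.46, 5.0, 1.54, -1.92, -5.38]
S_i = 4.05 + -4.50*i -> [4.05, -0.45, -4.95, -9.45, -13.95]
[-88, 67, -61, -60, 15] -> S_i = Random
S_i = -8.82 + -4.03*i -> [-8.82, -12.85, -16.88, -20.91, -24.94]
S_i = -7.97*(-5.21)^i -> [-7.97, 41.52, -216.34, 1127.12, -5872.31]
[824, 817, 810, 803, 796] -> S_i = 824 + -7*i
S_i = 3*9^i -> [3, 27, 243, 2187, 19683]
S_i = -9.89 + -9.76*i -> [-9.89, -19.65, -29.41, -39.17, -48.93]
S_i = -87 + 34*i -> [-87, -53, -19, 15, 49]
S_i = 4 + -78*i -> [4, -74, -152, -230, -308]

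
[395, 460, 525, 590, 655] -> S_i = 395 + 65*i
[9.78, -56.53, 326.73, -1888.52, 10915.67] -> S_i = 9.78*(-5.78)^i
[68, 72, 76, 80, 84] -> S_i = 68 + 4*i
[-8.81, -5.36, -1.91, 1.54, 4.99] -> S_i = -8.81 + 3.45*i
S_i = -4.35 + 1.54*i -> [-4.35, -2.81, -1.27, 0.27, 1.81]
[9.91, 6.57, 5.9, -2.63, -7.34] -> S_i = Random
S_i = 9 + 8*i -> [9, 17, 25, 33, 41]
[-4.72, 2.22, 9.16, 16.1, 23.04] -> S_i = -4.72 + 6.94*i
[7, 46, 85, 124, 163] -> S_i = 7 + 39*i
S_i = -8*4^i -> [-8, -32, -128, -512, -2048]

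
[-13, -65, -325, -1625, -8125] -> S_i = -13*5^i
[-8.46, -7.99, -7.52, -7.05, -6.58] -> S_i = -8.46 + 0.47*i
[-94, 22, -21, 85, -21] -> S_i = Random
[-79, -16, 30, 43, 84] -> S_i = Random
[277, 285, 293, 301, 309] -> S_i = 277 + 8*i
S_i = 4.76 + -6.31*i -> [4.76, -1.55, -7.86, -14.17, -20.48]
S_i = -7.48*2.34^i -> [-7.48, -17.5, -40.96, -95.84, -224.27]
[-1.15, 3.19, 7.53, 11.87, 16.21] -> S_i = -1.15 + 4.34*i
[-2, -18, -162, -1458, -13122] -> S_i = -2*9^i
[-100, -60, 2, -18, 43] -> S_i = Random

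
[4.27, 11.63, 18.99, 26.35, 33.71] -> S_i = 4.27 + 7.36*i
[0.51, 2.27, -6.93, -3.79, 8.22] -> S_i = Random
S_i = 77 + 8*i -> [77, 85, 93, 101, 109]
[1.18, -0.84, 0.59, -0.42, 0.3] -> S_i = 1.18*(-0.71)^i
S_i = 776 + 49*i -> [776, 825, 874, 923, 972]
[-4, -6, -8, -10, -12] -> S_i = -4 + -2*i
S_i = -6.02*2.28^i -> [-6.02, -13.73, -31.29, -71.35, -162.68]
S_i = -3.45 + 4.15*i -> [-3.45, 0.7, 4.85, 9.0, 13.15]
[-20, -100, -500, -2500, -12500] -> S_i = -20*5^i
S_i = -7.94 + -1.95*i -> [-7.94, -9.89, -11.84, -13.79, -15.74]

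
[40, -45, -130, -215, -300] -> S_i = 40 + -85*i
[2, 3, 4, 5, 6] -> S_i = 2 + 1*i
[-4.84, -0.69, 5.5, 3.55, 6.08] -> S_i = Random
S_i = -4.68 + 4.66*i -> [-4.68, -0.02, 4.64, 9.3, 13.96]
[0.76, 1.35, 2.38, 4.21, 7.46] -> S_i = 0.76*1.77^i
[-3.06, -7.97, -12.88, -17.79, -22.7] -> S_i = -3.06 + -4.91*i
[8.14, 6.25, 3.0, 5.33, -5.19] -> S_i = Random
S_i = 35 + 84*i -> [35, 119, 203, 287, 371]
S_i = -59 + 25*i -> [-59, -34, -9, 16, 41]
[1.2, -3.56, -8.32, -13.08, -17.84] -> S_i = 1.20 + -4.76*i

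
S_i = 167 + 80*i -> [167, 247, 327, 407, 487]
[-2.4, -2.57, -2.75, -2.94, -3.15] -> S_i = -2.40*1.07^i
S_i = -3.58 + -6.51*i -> [-3.58, -10.09, -16.6, -23.11, -29.62]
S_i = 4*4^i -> [4, 16, 64, 256, 1024]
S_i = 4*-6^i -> [4, -24, 144, -864, 5184]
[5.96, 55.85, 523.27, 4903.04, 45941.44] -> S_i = 5.96*9.37^i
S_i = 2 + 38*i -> [2, 40, 78, 116, 154]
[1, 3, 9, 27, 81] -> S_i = 1*3^i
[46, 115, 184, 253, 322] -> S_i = 46 + 69*i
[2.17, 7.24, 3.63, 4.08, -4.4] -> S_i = Random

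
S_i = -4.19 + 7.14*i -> [-4.19, 2.95, 10.09, 17.23, 24.37]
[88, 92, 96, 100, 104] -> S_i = 88 + 4*i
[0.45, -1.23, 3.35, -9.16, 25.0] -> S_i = 0.45*(-2.73)^i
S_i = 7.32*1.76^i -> [7.32, 12.88, 22.67, 39.91, 70.24]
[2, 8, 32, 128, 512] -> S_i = 2*4^i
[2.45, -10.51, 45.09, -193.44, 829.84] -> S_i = 2.45*(-4.29)^i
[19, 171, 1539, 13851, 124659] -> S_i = 19*9^i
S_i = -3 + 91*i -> [-3, 88, 179, 270, 361]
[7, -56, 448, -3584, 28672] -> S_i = 7*-8^i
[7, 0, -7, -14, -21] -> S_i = 7 + -7*i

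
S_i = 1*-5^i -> [1, -5, 25, -125, 625]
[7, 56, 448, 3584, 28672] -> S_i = 7*8^i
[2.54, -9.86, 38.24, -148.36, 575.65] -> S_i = 2.54*(-3.88)^i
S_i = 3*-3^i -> [3, -9, 27, -81, 243]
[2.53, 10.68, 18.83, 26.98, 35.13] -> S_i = 2.53 + 8.15*i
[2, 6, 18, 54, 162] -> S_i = 2*3^i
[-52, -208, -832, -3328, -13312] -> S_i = -52*4^i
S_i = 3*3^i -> [3, 9, 27, 81, 243]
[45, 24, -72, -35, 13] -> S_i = Random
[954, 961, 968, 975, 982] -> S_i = 954 + 7*i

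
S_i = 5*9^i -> [5, 45, 405, 3645, 32805]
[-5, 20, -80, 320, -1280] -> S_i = -5*-4^i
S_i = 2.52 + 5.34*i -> [2.52, 7.86, 13.2, 18.54, 23.88]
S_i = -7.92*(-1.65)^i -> [-7.92, 13.07, -21.56, 35.58, -58.7]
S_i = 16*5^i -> [16, 80, 400, 2000, 10000]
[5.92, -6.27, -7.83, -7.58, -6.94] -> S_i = Random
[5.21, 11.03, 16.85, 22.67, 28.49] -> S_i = 5.21 + 5.82*i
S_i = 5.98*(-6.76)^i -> [5.98, -40.42, 273.27, -1847.32, 12487.86]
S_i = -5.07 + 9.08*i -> [-5.07, 4.01, 13.09, 22.17, 31.25]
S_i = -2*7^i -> [-2, -14, -98, -686, -4802]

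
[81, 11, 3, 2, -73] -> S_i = Random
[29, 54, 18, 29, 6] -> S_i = Random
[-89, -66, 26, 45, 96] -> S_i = Random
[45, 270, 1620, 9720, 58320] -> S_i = 45*6^i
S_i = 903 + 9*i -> [903, 912, 921, 930, 939]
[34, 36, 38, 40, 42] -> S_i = 34 + 2*i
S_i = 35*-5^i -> [35, -175, 875, -4375, 21875]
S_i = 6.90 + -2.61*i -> [6.9, 4.29, 1.68, -0.93, -3.54]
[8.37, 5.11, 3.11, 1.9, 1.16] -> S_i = 8.37*0.61^i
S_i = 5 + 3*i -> [5, 8, 11, 14, 17]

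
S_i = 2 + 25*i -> [2, 27, 52, 77, 102]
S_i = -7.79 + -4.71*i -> [-7.79, -12.5, -17.21, -21.92, -26.63]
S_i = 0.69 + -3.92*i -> [0.69, -3.23, -7.15, -11.07, -14.99]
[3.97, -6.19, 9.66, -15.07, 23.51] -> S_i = 3.97*(-1.56)^i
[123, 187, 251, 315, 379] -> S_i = 123 + 64*i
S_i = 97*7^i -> [97, 679, 4753, 33271, 232897]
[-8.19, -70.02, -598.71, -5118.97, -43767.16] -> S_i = -8.19*8.55^i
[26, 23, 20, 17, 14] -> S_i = 26 + -3*i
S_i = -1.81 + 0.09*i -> [-1.81, -1.72, -1.63, -1.54, -1.45]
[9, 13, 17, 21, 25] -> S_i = 9 + 4*i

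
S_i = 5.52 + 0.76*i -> [5.52, 6.28, 7.04, 7.8, 8.56]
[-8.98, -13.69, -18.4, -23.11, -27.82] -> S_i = -8.98 + -4.71*i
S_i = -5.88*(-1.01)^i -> [-5.88, 5.94, -6.0, 6.06, -6.12]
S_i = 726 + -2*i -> [726, 724, 722, 720, 718]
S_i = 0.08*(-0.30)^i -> [0.08, -0.02, 0.01, -0.0, 0.0]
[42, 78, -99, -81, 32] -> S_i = Random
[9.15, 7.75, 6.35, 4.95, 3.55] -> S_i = 9.15 + -1.40*i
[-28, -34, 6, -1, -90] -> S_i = Random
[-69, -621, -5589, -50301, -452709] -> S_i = -69*9^i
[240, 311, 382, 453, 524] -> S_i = 240 + 71*i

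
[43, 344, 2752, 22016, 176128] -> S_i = 43*8^i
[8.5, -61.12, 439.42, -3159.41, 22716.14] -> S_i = 8.50*(-7.19)^i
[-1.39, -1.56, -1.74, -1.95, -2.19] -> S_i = -1.39*1.12^i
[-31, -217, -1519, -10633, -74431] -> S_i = -31*7^i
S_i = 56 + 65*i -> [56, 121, 186, 251, 316]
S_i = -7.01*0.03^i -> [-7.01, -0.21, -0.01, -0.0, -0.0]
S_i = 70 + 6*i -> [70, 76, 82, 88, 94]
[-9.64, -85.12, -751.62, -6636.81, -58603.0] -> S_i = -9.64*8.83^i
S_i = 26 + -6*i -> [26, 20, 14, 8, 2]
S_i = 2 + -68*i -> [2, -66, -134, -202, -270]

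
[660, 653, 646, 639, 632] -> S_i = 660 + -7*i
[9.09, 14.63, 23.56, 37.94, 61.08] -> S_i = 9.09*1.61^i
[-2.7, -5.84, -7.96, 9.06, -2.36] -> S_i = Random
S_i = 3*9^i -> [3, 27, 243, 2187, 19683]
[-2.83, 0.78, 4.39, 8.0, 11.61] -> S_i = -2.83 + 3.61*i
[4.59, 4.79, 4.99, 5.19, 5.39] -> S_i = 4.59 + 0.20*i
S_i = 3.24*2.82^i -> [3.24, 9.14, 25.77, 72.66, 204.9]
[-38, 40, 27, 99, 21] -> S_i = Random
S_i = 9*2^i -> [9, 18, 36, 72, 144]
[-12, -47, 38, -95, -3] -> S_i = Random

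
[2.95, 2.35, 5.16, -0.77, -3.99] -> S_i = Random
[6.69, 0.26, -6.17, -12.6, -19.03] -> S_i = 6.69 + -6.43*i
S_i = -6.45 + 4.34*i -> [-6.45, -2.11, 2.23, 6.57, 10.91]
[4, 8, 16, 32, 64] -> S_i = 4*2^i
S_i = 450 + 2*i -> [450, 452, 454, 456, 458]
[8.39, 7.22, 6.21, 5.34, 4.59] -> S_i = 8.39*0.86^i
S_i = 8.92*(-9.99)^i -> [8.92, -89.11, 890.22, -8893.27, 88843.73]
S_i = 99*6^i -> [99, 594, 3564, 21384, 128304]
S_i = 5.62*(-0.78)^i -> [5.62, -4.38, 3.42, -2.67, 2.08]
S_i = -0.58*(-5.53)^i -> [-0.58, 3.21, -17.74, 98.09, -542.41]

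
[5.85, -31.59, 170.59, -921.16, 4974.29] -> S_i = 5.85*(-5.40)^i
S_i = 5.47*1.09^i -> [5.47, 5.96, 6.5, 7.08, 7.72]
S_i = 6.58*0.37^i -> [6.58, 2.43, 0.9, 0.33, 0.12]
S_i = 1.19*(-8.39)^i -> [1.19, -9.98, 83.77, -702.8, 5896.51]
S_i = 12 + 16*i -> [12, 28, 44, 60, 76]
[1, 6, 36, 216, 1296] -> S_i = 1*6^i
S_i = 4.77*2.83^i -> [4.77, 13.5, 38.2, 108.11, 305.96]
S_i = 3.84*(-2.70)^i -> [3.84, -10.37, 27.99, -75.58, 204.07]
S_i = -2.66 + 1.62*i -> [-2.66, -1.04, 0.58, 2.2, 3.82]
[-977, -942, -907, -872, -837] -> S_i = -977 + 35*i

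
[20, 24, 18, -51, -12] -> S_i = Random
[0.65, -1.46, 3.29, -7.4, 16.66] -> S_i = 0.65*(-2.25)^i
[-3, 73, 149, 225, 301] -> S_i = -3 + 76*i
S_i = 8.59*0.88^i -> [8.59, 7.56, 6.65, 5.85, 5.15]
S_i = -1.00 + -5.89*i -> [-1.0, -6.89, -12.78, -18.67, -24.56]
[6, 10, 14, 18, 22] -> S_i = 6 + 4*i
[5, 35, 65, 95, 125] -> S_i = 5 + 30*i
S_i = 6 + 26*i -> [6, 32, 58, 84, 110]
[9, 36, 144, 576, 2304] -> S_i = 9*4^i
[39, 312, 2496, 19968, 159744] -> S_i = 39*8^i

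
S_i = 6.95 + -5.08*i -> [6.95, 1.87, -3.21, -8.29, -13.37]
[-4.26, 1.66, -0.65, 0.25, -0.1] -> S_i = -4.26*(-0.39)^i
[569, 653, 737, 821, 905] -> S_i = 569 + 84*i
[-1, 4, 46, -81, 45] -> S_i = Random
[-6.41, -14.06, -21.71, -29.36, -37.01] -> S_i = -6.41 + -7.65*i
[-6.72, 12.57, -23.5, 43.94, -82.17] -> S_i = -6.72*(-1.87)^i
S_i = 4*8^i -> [4, 32, 256, 2048, 16384]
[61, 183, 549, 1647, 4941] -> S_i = 61*3^i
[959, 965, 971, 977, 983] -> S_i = 959 + 6*i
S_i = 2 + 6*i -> [2, 8, 14, 20, 26]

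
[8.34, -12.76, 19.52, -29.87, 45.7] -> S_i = 8.34*(-1.53)^i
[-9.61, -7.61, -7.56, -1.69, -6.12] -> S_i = Random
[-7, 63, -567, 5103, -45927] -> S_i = -7*-9^i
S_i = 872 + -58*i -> [872, 814, 756, 698, 640]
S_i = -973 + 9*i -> [-973, -964, -955, -946, -937]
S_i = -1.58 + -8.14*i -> [-1.58, -9.72, -17.86, -26.0, -34.14]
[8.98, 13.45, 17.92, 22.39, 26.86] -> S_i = 8.98 + 4.47*i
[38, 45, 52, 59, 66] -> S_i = 38 + 7*i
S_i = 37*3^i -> [37, 111, 333, 999, 2997]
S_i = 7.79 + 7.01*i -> [7.79, 14.8, 21.81, 28.82, 35.83]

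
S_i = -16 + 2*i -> [-16, -14, -12, -10, -8]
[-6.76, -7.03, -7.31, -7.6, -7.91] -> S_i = -6.76*1.04^i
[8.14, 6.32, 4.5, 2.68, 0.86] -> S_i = 8.14 + -1.82*i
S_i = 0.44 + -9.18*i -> [0.44, -8.74, -17.92, -27.1, -36.28]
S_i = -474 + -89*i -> [-474, -563, -652, -741, -830]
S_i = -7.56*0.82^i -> [-7.56, -6.2, -5.08, -4.17, -3.42]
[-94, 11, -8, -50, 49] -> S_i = Random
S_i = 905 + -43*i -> [905, 862, 819, 776, 733]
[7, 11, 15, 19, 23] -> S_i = 7 + 4*i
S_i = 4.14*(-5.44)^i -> [4.14, -22.52, 122.52, -666.5, 3625.73]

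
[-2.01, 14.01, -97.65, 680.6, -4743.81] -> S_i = -2.01*(-6.97)^i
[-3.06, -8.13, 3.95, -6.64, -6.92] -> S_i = Random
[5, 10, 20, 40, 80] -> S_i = 5*2^i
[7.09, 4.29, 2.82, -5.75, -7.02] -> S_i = Random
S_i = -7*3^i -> [-7, -21, -63, -189, -567]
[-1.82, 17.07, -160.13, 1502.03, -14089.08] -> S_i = -1.82*(-9.38)^i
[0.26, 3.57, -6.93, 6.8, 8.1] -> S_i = Random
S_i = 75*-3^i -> [75, -225, 675, -2025, 6075]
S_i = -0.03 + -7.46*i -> [-0.03, -7.49, -14.95, -22.41, -29.87]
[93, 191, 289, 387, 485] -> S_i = 93 + 98*i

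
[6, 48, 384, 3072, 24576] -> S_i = 6*8^i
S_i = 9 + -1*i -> [9, 8, 7, 6, 5]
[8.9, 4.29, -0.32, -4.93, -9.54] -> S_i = 8.90 + -4.61*i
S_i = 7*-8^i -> [7, -56, 448, -3584, 28672]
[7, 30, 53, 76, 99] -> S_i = 7 + 23*i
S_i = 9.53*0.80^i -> [9.53, 7.62, 6.1, 4.88, 3.9]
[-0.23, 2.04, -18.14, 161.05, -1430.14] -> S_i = -0.23*(-8.88)^i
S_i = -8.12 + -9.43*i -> [-8.12, -17.55, -26.98, -36.41, -45.84]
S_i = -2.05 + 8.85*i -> [-2.05, 6.8, 15.65, 24.5, 33.35]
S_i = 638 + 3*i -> [638, 641, 644, 647, 650]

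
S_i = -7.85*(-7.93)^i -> [-7.85, 62.25, -493.65, 3914.62, -31042.91]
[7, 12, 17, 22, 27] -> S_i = 7 + 5*i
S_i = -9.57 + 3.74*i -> [-9.57, -5.83, -2.09, 1.65, 5.39]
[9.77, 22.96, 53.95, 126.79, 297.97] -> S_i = 9.77*2.35^i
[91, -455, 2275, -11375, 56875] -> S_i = 91*-5^i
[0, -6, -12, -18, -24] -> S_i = 0 + -6*i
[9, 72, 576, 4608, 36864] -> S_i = 9*8^i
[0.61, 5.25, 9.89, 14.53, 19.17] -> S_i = 0.61 + 4.64*i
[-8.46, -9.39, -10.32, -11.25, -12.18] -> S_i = -8.46 + -0.93*i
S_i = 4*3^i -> [4, 12, 36, 108, 324]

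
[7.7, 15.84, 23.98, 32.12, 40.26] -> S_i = 7.70 + 8.14*i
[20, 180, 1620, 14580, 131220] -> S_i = 20*9^i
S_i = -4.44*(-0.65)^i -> [-4.44, 2.89, -1.88, 1.22, -0.79]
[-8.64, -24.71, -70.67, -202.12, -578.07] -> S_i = -8.64*2.86^i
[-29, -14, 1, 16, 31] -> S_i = -29 + 15*i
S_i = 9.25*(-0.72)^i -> [9.25, -6.66, 4.8, -3.45, 2.49]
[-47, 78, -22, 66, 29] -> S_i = Random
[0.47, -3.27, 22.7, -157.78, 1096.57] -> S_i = 0.47*(-6.95)^i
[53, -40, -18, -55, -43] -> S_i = Random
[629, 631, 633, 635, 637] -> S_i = 629 + 2*i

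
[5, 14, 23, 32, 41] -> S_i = 5 + 9*i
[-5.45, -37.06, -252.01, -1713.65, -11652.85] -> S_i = -5.45*6.80^i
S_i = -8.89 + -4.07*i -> [-8.89, -12.96, -17.03, -21.1, -25.17]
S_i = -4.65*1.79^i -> [-4.65, -8.32, -14.9, -26.67, -47.74]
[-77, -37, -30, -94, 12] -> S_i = Random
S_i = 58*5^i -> [58, 290, 1450, 7250, 36250]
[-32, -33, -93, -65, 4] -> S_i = Random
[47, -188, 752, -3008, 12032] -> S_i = 47*-4^i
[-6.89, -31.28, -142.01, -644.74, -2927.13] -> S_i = -6.89*4.54^i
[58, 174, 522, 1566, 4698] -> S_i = 58*3^i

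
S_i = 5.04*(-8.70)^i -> [5.04, -43.85, 381.48, -3318.86, 28874.04]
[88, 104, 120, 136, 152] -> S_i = 88 + 16*i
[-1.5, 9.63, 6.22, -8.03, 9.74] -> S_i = Random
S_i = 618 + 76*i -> [618, 694, 770, 846, 922]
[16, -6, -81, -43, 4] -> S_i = Random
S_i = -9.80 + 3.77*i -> [-9.8, -6.03, -2.26, 1.51, 5.28]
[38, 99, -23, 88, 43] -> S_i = Random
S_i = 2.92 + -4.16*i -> [2.92, -1.24, -5.4, -9.56, -13.72]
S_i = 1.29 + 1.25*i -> [1.29, 2.54, 3.79, 5.04, 6.29]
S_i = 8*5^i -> [8, 40, 200, 1000, 5000]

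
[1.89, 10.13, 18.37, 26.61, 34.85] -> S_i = 1.89 + 8.24*i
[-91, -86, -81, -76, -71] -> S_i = -91 + 5*i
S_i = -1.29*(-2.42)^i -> [-1.29, 3.12, -7.55, 18.28, -44.24]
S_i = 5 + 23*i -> [5, 28, 51, 74, 97]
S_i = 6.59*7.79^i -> [6.59, 51.34, 399.91, 3115.29, 24268.07]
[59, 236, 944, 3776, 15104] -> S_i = 59*4^i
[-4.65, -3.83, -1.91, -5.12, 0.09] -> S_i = Random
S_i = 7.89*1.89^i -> [7.89, 14.91, 28.18, 53.27, 100.68]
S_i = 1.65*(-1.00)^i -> [1.65, -1.65, 1.65, -1.65, 1.65]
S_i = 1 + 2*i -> [1, 3, 5, 7, 9]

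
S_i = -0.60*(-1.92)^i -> [-0.6, 1.15, -2.21, 4.25, -8.15]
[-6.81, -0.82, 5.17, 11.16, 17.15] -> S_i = -6.81 + 5.99*i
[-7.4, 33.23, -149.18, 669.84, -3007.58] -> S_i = -7.40*(-4.49)^i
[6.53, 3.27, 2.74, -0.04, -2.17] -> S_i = Random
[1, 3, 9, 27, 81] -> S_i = 1*3^i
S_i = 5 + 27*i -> [5, 32, 59, 86, 113]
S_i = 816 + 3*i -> [816, 819, 822, 825, 828]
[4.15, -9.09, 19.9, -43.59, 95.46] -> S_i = 4.15*(-2.19)^i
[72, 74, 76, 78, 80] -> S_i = 72 + 2*i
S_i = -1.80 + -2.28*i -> [-1.8, -4.08, -6.36, -8.64, -10.92]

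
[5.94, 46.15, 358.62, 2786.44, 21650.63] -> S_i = 5.94*7.77^i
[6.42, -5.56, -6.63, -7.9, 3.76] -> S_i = Random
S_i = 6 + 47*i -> [6, 53, 100, 147, 194]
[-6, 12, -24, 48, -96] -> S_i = -6*-2^i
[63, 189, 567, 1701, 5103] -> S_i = 63*3^i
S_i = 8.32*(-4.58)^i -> [8.32, -38.11, 174.52, -799.32, 3660.88]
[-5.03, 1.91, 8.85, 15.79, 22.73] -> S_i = -5.03 + 6.94*i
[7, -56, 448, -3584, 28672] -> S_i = 7*-8^i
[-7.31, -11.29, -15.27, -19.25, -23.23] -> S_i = -7.31 + -3.98*i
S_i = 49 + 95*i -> [49, 144, 239, 334, 429]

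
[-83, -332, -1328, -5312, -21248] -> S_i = -83*4^i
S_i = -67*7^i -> [-67, -469, -3283, -22981, -160867]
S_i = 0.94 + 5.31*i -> [0.94, 6.25, 11.56, 16.87, 22.18]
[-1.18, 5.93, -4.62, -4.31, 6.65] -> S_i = Random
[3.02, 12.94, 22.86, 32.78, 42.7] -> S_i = 3.02 + 9.92*i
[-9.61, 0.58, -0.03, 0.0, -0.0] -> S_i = -9.61*(-0.06)^i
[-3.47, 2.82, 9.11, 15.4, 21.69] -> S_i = -3.47 + 6.29*i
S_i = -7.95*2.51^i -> [-7.95, -19.95, -50.09, -125.72, -315.55]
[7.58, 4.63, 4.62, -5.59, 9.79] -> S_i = Random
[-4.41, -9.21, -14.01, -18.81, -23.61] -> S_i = -4.41 + -4.80*i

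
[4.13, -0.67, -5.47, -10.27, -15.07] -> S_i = 4.13 + -4.80*i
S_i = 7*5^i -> [7, 35, 175, 875, 4375]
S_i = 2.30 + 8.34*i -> [2.3, 10.64, 18.98, 27.32, 35.66]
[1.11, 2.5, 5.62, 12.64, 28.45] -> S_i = 1.11*2.25^i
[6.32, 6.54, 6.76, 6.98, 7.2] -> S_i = 6.32 + 0.22*i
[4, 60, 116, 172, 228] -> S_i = 4 + 56*i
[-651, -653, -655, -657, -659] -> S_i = -651 + -2*i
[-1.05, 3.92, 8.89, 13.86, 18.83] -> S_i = -1.05 + 4.97*i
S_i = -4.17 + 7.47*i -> [-4.17, 3.3, 10.77, 18.24, 25.71]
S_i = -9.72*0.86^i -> [-9.72, -8.36, -7.19, -6.18, -5.32]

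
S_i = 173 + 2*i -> [173, 175, 177, 179, 181]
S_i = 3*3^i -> [3, 9, 27, 81, 243]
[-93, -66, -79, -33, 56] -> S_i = Random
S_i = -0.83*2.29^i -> [-0.83, -1.9, -4.35, -9.97, -22.83]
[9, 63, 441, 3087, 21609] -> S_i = 9*7^i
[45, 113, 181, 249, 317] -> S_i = 45 + 68*i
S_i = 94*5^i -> [94, 470, 2350, 11750, 58750]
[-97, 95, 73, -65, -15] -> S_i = Random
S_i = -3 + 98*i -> [-3, 95, 193, 291, 389]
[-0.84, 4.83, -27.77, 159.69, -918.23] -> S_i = -0.84*(-5.75)^i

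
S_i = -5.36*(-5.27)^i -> [-5.36, 28.25, -148.86, 784.51, -4134.35]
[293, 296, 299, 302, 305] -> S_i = 293 + 3*i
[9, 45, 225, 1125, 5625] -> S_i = 9*5^i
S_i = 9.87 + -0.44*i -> [9.87, 9.43, 8.99, 8.55, 8.11]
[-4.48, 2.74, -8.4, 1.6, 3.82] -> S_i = Random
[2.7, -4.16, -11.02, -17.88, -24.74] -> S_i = 2.70 + -6.86*i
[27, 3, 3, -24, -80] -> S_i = Random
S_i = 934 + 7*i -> [934, 941, 948, 955, 962]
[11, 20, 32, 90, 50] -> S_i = Random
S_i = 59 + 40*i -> [59, 99, 139, 179, 219]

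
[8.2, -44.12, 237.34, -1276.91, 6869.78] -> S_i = 8.20*(-5.38)^i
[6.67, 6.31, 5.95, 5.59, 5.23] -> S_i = 6.67 + -0.36*i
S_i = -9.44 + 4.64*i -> [-9.44, -4.8, -0.16, 4.48, 9.12]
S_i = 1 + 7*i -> [1, 8, 15, 22, 29]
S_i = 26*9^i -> [26, 234, 2106, 18954, 170586]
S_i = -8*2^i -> [-8, -16, -32, -64, -128]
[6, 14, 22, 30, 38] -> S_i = 6 + 8*i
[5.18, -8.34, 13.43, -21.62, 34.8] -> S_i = 5.18*(-1.61)^i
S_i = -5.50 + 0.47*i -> [-5.5, -5.03, -4.56, -4.09, -3.62]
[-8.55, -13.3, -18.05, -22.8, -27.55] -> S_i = -8.55 + -4.75*i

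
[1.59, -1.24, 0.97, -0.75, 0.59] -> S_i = 1.59*(-0.78)^i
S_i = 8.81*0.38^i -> [8.81, 3.35, 1.27, 0.48, 0.18]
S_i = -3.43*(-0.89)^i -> [-3.43, 3.05, -2.72, 2.42, -2.15]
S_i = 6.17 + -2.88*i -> [6.17, 3.29, 0.41, -2.47, -5.35]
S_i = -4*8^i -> [-4, -32, -256, -2048, -16384]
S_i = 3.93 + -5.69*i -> [3.93, -1.76, -7.45, -13.14, -18.83]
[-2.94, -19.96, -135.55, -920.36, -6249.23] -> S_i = -2.94*6.79^i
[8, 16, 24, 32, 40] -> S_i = 8 + 8*i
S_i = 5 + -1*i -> [5, 4, 3, 2, 1]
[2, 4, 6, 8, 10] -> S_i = 2 + 2*i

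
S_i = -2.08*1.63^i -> [-2.08, -3.39, -5.53, -9.01, -14.68]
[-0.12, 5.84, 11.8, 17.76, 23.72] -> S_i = -0.12 + 5.96*i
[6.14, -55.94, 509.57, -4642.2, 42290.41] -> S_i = 6.14*(-9.11)^i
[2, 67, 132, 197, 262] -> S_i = 2 + 65*i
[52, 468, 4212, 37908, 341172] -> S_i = 52*9^i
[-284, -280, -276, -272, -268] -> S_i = -284 + 4*i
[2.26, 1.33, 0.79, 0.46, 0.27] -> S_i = 2.26*0.59^i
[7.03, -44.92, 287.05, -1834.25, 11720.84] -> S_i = 7.03*(-6.39)^i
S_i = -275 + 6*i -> [-275, -269, -263, -257, -251]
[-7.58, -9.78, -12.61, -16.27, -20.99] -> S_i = -7.58*1.29^i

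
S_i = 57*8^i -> [57, 456, 3648, 29184, 233472]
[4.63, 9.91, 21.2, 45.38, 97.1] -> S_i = 4.63*2.14^i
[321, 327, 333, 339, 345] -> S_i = 321 + 6*i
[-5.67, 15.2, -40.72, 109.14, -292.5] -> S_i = -5.67*(-2.68)^i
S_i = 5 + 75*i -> [5, 80, 155, 230, 305]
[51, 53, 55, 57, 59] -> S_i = 51 + 2*i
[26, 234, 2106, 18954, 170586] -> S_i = 26*9^i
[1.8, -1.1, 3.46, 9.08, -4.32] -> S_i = Random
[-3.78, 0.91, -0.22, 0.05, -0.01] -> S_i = -3.78*(-0.24)^i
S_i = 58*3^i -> [58, 174, 522, 1566, 4698]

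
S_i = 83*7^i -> [83, 581, 4067, 28469, 199283]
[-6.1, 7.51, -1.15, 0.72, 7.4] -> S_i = Random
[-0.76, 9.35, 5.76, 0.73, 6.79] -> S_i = Random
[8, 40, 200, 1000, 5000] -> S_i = 8*5^i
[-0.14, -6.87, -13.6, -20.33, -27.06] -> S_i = -0.14 + -6.73*i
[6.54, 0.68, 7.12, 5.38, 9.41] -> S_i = Random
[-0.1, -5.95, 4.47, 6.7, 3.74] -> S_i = Random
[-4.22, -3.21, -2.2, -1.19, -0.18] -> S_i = -4.22 + 1.01*i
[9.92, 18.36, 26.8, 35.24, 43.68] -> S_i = 9.92 + 8.44*i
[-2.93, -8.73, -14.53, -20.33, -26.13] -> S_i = -2.93 + -5.80*i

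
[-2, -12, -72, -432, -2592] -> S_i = -2*6^i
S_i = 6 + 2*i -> [6, 8, 10, 12, 14]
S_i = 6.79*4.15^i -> [6.79, 28.18, 116.94, 485.3, 2014.01]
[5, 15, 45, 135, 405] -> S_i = 5*3^i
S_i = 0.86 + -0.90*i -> [0.86, -0.04, -0.94, -1.84, -2.74]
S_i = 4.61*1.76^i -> [4.61, 8.11, 14.28, 25.13, 44.23]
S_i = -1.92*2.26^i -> [-1.92, -4.34, -9.81, -22.16, -50.09]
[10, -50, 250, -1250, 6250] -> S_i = 10*-5^i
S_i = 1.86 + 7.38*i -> [1.86, 9.24, 16.62, 24.0, 31.38]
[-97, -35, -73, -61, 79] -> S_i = Random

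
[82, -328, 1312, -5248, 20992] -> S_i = 82*-4^i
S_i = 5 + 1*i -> [5, 6, 7, 8, 9]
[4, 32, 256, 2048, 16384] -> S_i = 4*8^i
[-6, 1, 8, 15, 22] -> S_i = -6 + 7*i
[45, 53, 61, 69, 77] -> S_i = 45 + 8*i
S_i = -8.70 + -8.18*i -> [-8.7, -16.88, -25.06, -33.24, -41.42]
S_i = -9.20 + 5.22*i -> [-9.2, -3.98, 1.24, 6.46, 11.68]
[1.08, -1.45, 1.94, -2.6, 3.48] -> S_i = 1.08*(-1.34)^i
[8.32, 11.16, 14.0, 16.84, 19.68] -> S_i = 8.32 + 2.84*i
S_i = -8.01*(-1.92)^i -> [-8.01, 15.38, -29.53, 56.69, -108.85]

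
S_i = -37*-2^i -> [-37, 74, -148, 296, -592]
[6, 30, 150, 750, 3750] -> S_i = 6*5^i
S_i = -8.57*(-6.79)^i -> [-8.57, 58.19, -395.11, 2682.81, -18216.29]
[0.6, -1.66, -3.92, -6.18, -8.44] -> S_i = 0.60 + -2.26*i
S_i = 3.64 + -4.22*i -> [3.64, -0.58, -4.8, -9.02, -13.24]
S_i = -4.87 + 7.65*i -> [-4.87, 2.78, 10.43, 18.08, 25.73]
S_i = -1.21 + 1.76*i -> [-1.21, 0.55, 2.31, 4.07, 5.83]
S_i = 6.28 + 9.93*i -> [6.28, 16.21, 26.14, 36.07, 46.0]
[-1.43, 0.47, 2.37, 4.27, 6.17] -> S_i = -1.43 + 1.90*i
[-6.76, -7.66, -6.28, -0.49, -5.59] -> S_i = Random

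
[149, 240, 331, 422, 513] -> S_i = 149 + 91*i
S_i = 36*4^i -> [36, 144, 576, 2304, 9216]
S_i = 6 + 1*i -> [6, 7, 8, 9, 10]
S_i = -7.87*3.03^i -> [-7.87, -23.85, -72.25, -218.93, -663.35]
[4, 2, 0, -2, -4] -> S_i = 4 + -2*i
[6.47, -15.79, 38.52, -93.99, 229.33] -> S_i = 6.47*(-2.44)^i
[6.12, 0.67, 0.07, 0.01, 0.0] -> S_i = 6.12*0.11^i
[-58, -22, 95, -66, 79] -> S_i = Random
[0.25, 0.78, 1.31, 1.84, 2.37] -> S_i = 0.25 + 0.53*i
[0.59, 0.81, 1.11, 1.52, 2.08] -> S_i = 0.59*1.37^i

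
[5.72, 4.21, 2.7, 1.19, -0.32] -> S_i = 5.72 + -1.51*i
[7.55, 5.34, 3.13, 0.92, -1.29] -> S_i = 7.55 + -2.21*i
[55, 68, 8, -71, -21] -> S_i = Random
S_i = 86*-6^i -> [86, -516, 3096, -18576, 111456]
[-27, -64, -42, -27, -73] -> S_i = Random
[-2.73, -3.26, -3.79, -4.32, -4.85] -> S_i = -2.73 + -0.53*i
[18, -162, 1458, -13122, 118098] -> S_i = 18*-9^i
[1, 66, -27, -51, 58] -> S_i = Random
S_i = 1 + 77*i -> [1, 78, 155, 232, 309]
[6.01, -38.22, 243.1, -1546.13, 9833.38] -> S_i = 6.01*(-6.36)^i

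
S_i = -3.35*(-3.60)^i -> [-3.35, 12.06, -43.42, 156.3, -562.67]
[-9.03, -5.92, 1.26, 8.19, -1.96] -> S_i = Random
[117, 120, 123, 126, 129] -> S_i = 117 + 3*i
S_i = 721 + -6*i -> [721, 715, 709, 703, 697]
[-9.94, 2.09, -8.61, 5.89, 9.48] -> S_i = Random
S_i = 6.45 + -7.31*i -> [6.45, -0.86, -8.17, -15.48, -22.79]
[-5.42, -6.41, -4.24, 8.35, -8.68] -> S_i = Random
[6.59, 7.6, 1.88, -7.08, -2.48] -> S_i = Random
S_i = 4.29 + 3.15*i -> [4.29, 7.44, 10.59, 13.74, 16.89]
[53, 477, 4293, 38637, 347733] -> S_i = 53*9^i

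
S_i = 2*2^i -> [2, 4, 8, 16, 32]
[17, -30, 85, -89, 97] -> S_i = Random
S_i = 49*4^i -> [49, 196, 784, 3136, 12544]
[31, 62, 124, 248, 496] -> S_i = 31*2^i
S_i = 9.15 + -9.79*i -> [9.15, -0.64, -10.43, -20.22, -30.01]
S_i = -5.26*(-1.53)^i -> [-5.26, 8.05, -12.31, 18.84, -28.82]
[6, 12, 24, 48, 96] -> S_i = 6*2^i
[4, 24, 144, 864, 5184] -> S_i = 4*6^i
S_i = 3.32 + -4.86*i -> [3.32, -1.54, -6.4, -11.26, -16.12]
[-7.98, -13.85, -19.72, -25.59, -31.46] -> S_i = -7.98 + -5.87*i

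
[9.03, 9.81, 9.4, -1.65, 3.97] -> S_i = Random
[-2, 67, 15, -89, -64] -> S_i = Random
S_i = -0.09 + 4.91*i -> [-0.09, 4.82, 9.73, 14.64, 19.55]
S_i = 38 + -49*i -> [38, -11, -60, -109, -158]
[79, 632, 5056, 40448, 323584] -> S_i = 79*8^i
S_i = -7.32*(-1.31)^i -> [-7.32, 9.59, -12.56, 16.46, -21.56]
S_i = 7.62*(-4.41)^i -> [7.62, -33.6, 148.19, -653.54, 2882.1]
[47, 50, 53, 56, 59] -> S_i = 47 + 3*i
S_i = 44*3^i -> [44, 132, 396, 1188, 3564]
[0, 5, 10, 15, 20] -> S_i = 0 + 5*i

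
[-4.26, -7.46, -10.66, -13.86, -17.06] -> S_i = -4.26 + -3.20*i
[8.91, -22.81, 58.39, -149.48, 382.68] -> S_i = 8.91*(-2.56)^i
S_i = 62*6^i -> [62, 372, 2232, 13392, 80352]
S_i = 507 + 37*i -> [507, 544, 581, 618, 655]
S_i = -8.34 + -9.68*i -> [-8.34, -18.02, -27.7, -37.38, -47.06]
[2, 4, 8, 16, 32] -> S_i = 2*2^i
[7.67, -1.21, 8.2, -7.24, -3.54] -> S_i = Random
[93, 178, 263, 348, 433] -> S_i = 93 + 85*i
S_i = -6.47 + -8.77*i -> [-6.47, -15.24, -24.01, -32.78, -41.55]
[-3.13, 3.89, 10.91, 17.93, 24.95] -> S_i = -3.13 + 7.02*i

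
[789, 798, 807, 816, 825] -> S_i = 789 + 9*i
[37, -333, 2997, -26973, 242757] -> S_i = 37*-9^i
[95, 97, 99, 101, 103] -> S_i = 95 + 2*i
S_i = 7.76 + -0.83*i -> [7.76, 6.93, 6.1, 5.27, 4.44]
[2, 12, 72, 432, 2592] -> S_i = 2*6^i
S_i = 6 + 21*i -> [6, 27, 48, 69, 90]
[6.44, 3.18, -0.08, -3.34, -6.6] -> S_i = 6.44 + -3.26*i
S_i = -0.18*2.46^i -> [-0.18, -0.44, -1.09, -2.68, -6.59]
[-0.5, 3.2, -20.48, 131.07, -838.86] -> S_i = -0.50*(-6.40)^i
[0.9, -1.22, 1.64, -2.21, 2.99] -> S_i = 0.90*(-1.35)^i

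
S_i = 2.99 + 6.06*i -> [2.99, 9.05, 15.11, 21.17, 27.23]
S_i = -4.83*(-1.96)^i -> [-4.83, 9.47, -18.55, 36.37, -71.28]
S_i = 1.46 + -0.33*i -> [1.46, 1.13, 0.8, 0.47, 0.14]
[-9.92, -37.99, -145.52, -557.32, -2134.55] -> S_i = -9.92*3.83^i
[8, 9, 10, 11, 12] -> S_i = 8 + 1*i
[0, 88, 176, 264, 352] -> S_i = 0 + 88*i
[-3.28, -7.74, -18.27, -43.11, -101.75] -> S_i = -3.28*2.36^i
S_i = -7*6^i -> [-7, -42, -252, -1512, -9072]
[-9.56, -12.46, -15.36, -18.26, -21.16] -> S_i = -9.56 + -2.90*i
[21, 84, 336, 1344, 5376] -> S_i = 21*4^i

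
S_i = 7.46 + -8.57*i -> [7.46, -1.11, -9.68, -18.25, -26.82]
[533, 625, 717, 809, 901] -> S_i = 533 + 92*i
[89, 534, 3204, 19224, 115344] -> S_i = 89*6^i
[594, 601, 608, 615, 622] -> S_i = 594 + 7*i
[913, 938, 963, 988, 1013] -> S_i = 913 + 25*i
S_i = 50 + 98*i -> [50, 148, 246, 344, 442]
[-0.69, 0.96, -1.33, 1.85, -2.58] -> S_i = -0.69*(-1.39)^i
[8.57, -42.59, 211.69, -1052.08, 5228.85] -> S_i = 8.57*(-4.97)^i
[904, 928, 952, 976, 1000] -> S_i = 904 + 24*i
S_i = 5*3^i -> [5, 15, 45, 135, 405]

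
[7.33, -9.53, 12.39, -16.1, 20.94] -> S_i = 7.33*(-1.30)^i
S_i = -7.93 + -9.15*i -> [-7.93, -17.08, -26.23, -35.38, -44.53]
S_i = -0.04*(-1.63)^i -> [-0.04, 0.07, -0.11, 0.17, -0.28]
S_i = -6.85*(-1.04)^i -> [-6.85, 7.12, -7.41, 7.71, -8.01]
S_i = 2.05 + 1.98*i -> [2.05, 4.03, 6.01, 7.99, 9.97]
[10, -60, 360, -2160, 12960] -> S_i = 10*-6^i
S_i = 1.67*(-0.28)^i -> [1.67, -0.47, 0.13, -0.04, 0.01]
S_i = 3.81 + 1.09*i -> [3.81, 4.9, 5.99, 7.08, 8.17]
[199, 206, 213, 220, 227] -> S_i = 199 + 7*i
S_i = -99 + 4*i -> [-99, -95, -91, -87, -83]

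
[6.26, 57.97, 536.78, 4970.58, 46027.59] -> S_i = 6.26*9.26^i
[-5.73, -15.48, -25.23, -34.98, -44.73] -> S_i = -5.73 + -9.75*i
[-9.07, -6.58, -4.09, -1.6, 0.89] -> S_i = -9.07 + 2.49*i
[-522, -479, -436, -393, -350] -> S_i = -522 + 43*i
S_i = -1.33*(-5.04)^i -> [-1.33, 6.7, -33.78, 170.27, -858.17]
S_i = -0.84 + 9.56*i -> [-0.84, 8.72, 18.28, 27.84, 37.4]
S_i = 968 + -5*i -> [968, 963, 958, 953, 948]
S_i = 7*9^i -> [7, 63, 567, 5103, 45927]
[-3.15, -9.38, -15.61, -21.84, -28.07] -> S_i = -3.15 + -6.23*i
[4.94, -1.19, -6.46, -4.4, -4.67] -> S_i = Random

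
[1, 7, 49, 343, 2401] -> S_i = 1*7^i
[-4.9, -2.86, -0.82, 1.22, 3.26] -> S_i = -4.90 + 2.04*i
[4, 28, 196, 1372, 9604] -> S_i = 4*7^i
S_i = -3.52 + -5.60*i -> [-3.52, -9.12, -14.72, -20.32, -25.92]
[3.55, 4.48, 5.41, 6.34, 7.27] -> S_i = 3.55 + 0.93*i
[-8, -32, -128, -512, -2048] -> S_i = -8*4^i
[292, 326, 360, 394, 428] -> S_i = 292 + 34*i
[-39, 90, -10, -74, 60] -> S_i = Random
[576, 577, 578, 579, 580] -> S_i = 576 + 1*i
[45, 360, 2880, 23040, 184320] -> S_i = 45*8^i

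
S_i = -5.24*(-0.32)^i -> [-5.24, 1.68, -0.54, 0.17, -0.05]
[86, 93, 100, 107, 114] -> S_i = 86 + 7*i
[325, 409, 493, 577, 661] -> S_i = 325 + 84*i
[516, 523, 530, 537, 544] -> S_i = 516 + 7*i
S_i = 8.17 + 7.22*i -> [8.17, 15.39, 22.61, 29.83, 37.05]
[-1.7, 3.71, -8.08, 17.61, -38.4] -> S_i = -1.70*(-2.18)^i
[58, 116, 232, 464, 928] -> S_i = 58*2^i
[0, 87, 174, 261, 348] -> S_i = 0 + 87*i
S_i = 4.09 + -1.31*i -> [4.09, 2.78, 1.47, 0.16, -1.15]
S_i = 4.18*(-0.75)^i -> [4.18, -3.14, 2.35, -1.76, 1.32]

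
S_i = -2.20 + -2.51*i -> [-2.2, -4.71, -7.22, -9.73, -12.24]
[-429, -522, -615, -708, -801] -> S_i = -429 + -93*i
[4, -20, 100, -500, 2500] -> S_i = 4*-5^i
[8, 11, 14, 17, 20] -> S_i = 8 + 3*i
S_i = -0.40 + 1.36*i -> [-0.4, 0.96, 2.32, 3.68, 5.04]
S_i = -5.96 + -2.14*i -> [-5.96, -8.1, -10.24, -12.38, -14.52]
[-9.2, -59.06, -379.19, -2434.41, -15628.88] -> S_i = -9.20*6.42^i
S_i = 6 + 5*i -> [6, 11, 16, 21, 26]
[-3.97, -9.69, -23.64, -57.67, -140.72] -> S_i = -3.97*2.44^i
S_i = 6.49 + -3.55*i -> [6.49, 2.94, -0.61, -4.16, -7.71]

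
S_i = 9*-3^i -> [9, -27, 81, -243, 729]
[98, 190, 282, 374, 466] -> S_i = 98 + 92*i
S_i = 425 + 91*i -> [425, 516, 607, 698, 789]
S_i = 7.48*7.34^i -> [7.48, 54.9, 402.99, 2957.94, 21711.3]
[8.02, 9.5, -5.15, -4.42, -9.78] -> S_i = Random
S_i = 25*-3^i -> [25, -75, 225, -675, 2025]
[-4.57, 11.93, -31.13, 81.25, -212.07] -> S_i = -4.57*(-2.61)^i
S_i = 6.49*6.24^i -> [6.49, 40.5, 252.71, 1576.88, 9839.73]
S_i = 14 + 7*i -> [14, 21, 28, 35, 42]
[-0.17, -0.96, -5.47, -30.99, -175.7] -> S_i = -0.17*5.67^i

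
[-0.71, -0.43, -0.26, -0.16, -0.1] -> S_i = -0.71*0.61^i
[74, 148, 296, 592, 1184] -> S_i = 74*2^i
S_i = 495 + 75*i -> [495, 570, 645, 720, 795]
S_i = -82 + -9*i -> [-82, -91, -100, -109, -118]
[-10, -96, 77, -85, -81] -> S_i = Random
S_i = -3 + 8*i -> [-3, 5, 13, 21, 29]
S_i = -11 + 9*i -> [-11, -2, 7, 16, 25]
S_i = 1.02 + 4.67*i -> [1.02, 5.69, 10.36, 15.03, 19.7]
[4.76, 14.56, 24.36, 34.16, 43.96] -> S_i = 4.76 + 9.80*i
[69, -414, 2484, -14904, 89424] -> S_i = 69*-6^i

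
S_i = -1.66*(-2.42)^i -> [-1.66, 4.02, -9.72, 23.53, -56.93]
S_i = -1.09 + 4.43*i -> [-1.09, 3.34, 7.77, 12.2, 16.63]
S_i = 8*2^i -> [8, 16, 32, 64, 128]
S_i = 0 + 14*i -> [0, 14, 28, 42, 56]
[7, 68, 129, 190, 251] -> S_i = 7 + 61*i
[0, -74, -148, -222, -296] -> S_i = 0 + -74*i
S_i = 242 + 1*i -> [242, 243, 244, 245, 246]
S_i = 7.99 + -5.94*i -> [7.99, 2.05, -3.89, -9.83, -15.77]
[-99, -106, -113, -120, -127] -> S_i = -99 + -7*i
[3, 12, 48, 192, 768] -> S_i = 3*4^i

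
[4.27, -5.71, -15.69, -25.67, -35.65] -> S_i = 4.27 + -9.98*i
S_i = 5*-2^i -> [5, -10, 20, -40, 80]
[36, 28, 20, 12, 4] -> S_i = 36 + -8*i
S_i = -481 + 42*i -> [-481, -439, -397, -355, -313]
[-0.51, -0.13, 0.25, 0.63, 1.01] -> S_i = -0.51 + 0.38*i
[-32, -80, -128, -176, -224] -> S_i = -32 + -48*i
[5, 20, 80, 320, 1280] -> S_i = 5*4^i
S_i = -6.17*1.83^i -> [-6.17, -11.29, -20.66, -37.81, -69.2]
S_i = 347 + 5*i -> [347, 352, 357, 362, 367]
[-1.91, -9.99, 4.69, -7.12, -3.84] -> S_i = Random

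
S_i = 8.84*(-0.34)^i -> [8.84, -3.01, 1.02, -0.35, 0.12]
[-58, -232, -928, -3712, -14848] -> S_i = -58*4^i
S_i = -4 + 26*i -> [-4, 22, 48, 74, 100]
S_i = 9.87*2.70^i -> [9.87, 26.65, 71.95, 194.27, 524.53]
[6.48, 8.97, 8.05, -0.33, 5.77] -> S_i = Random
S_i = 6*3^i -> [6, 18, 54, 162, 486]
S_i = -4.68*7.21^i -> [-4.68, -33.74, -243.29, -1754.09, -12646.98]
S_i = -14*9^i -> [-14, -126, -1134, -10206, -91854]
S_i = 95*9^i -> [95, 855, 7695, 69255, 623295]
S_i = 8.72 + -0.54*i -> [8.72, 8.18, 7.64, 7.1, 6.56]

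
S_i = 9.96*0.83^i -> [9.96, 8.27, 6.86, 5.69, 4.73]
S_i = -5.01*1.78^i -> [-5.01, -8.92, -15.87, -28.26, -50.29]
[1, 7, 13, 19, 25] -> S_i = 1 + 6*i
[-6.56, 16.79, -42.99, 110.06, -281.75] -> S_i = -6.56*(-2.56)^i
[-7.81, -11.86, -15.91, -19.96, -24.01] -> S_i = -7.81 + -4.05*i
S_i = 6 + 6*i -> [6, 12, 18, 24, 30]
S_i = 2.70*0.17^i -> [2.7, 0.46, 0.08, 0.01, 0.0]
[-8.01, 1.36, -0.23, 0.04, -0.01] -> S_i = -8.01*(-0.17)^i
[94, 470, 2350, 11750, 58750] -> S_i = 94*5^i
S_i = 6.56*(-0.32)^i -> [6.56, -2.1, 0.67, -0.21, 0.07]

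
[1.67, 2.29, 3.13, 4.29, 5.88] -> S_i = 1.67*1.37^i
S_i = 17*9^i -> [17, 153, 1377, 12393, 111537]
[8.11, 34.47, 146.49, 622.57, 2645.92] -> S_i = 8.11*4.25^i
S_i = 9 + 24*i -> [9, 33, 57, 81, 105]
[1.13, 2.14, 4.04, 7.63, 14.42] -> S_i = 1.13*1.89^i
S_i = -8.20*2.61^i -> [-8.2, -21.4, -55.86, -145.79, -380.52]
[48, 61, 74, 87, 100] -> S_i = 48 + 13*i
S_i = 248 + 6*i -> [248, 254, 260, 266, 272]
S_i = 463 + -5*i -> [463, 458, 453, 448, 443]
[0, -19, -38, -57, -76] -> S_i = 0 + -19*i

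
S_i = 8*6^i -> [8, 48, 288, 1728, 10368]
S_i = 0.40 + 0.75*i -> [0.4, 1.15, 1.9, 2.65, 3.4]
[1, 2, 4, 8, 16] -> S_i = 1*2^i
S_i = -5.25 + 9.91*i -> [-5.25, 4.66, 14.57, 24.48, 34.39]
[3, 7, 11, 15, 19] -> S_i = 3 + 4*i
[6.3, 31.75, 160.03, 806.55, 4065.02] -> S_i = 6.30*5.04^i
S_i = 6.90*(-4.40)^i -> [6.9, -30.36, 133.58, -587.77, 2586.19]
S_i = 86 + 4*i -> [86, 90, 94, 98, 102]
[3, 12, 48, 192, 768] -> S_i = 3*4^i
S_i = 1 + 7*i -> [1, 8, 15, 22, 29]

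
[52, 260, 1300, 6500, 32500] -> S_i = 52*5^i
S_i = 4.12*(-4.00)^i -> [4.12, -16.48, 65.92, -263.68, 1054.72]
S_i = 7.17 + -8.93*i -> [7.17, -1.76, -10.69, -19.62, -28.55]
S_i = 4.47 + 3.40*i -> [4.47, 7.87, 11.27, 14.67, 18.07]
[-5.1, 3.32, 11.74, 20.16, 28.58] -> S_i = -5.10 + 8.42*i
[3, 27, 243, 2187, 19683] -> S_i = 3*9^i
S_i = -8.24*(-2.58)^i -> [-8.24, 21.26, -54.85, 141.51, -365.1]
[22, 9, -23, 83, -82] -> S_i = Random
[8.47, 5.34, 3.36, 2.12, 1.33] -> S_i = 8.47*0.63^i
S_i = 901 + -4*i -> [901, 897, 893, 889, 885]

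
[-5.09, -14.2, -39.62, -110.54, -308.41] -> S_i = -5.09*2.79^i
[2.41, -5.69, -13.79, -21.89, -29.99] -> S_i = 2.41 + -8.10*i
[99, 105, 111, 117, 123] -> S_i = 99 + 6*i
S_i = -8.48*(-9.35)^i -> [-8.48, 79.29, -741.34, 6931.56, -64810.04]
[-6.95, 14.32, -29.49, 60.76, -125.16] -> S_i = -6.95*(-2.06)^i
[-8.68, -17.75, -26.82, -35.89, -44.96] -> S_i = -8.68 + -9.07*i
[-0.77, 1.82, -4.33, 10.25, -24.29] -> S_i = -0.77*(-2.37)^i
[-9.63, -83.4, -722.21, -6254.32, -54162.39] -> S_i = -9.63*8.66^i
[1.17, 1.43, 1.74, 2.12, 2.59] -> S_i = 1.17*1.22^i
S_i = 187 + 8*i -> [187, 195, 203, 211, 219]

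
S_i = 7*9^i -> [7, 63, 567, 5103, 45927]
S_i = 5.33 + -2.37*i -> [5.33, 2.96, 0.59, -1.78, -4.15]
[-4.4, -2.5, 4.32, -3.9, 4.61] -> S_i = Random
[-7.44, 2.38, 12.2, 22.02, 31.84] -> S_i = -7.44 + 9.82*i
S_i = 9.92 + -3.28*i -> [9.92, 6.64, 3.36, 0.08, -3.2]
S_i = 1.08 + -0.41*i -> [1.08, 0.67, 0.26, -0.15, -0.56]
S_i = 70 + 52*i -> [70, 122, 174, 226, 278]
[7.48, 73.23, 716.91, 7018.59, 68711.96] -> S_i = 7.48*9.79^i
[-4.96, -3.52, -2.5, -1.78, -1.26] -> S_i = -4.96*0.71^i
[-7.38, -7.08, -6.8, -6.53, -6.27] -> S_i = -7.38*0.96^i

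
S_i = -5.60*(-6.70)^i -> [-5.6, 37.52, -251.38, 1684.27, -11284.63]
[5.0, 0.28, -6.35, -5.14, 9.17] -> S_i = Random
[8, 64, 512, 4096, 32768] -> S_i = 8*8^i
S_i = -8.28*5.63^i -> [-8.28, -46.62, -262.45, -1477.6, -8318.86]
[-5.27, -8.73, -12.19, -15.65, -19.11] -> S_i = -5.27 + -3.46*i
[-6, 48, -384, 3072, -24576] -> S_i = -6*-8^i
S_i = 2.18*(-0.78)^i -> [2.18, -1.7, 1.33, -1.03, 0.81]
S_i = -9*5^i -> [-9, -45, -225, -1125, -5625]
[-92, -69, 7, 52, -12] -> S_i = Random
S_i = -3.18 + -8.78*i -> [-3.18, -11.96, -20.74, -29.52, -38.3]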